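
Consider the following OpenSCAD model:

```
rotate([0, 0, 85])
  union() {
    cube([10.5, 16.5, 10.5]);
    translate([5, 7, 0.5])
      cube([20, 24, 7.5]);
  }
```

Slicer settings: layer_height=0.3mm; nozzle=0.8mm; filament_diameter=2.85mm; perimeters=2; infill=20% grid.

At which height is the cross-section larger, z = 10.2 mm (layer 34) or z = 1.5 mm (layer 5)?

Layer 34 (z = 10.2): the 10.5×16.5 cube contributes its full rectangle (area 173.25 mm²); the cube at (5, 7) is absent (z outside [0.5, 8]); Merging all regions: only the 10.5×16.5 cube is present, so the union is just that shape — area = 173.25 mm²; (whole slice rotated 85° about Z — lengths, areas and connectivity unchanged). So its area = 173.25 mm². Layer 5 (z = 1.5): the 10.5×16.5 cube contributes its full rectangle (area 173.25 mm²); the cube at (5, 7) is present — its section is the full 20×24 rectangle (area 480.00 mm²); Combining (union): the regions partially overlap — summed areas 653.25 mm² minus the doubly-counted overlap 52.25 mm² gives 601.00 mm² — area = 601.00 mm²; (rotated 85° about Z; rotation is an isometry so areas/perimeters/island counts are preserved). So its area = 601.00 mm². Layer 5 is larger (601.00 vs 173.25 mm²).

layer 5 (z = 1.5 mm)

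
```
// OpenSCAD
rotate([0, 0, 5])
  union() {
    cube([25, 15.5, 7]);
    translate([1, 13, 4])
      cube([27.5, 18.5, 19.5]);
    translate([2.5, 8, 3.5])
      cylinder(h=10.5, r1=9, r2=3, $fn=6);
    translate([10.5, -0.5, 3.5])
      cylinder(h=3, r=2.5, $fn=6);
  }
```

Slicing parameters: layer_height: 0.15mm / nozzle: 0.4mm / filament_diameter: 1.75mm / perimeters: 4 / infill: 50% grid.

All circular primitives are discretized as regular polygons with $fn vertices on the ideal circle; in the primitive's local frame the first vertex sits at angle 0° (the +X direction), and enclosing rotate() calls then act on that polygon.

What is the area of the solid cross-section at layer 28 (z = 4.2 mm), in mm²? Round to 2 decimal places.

At z = 4.2 mm: the cube is present — its section is the full 25×15.5 rectangle (area 387.50 mm²); the 27.5×18.5 cube at (1, 13) contributes its full rectangle (area 508.75 mm²); the cone at (2.5, 8) (r1=9→r2=3) has section circumradius 8.600 here — a regular 6-gon (area = (6/2)·8.600²·sin(360°/6) = 192.15 mm²); the cylinder at (10.5, -0.5): section is a regular 6-gon, circumradius r=2.5 (area = (6/2)·2.500²·sin(360°/6) = 16.24 mm²); Combining (union): the regions partially overlap — summed areas 1104.64 mm² minus the doubly-counted overlap 199.08 mm² gives 905.56 mm² — area = 905.56 mm²; (whole slice rotated 5° about Z — lengths, areas and connectivity unchanged). Overall, the cross-section is a single solid region. Net area = 905.56 mm².

905.56 mm²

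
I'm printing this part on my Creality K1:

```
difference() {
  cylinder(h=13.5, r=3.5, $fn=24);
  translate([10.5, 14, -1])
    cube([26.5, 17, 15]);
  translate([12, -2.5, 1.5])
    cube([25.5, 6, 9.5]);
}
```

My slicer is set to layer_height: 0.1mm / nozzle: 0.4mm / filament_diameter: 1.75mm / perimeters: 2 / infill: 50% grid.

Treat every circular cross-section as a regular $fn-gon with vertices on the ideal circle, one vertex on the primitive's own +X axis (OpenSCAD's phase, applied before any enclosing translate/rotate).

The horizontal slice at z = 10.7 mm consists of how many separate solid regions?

At z = 10.7 mm: the cylinder: section is a regular 24-gon, circumradius r=3.5; the 26.5×17 cube at (10.5, 14) contributes its full rectangle; the cube at (12, -2.5) is present — its section is the full 25.5×6 rectangle; After the difference (first − rest): starting from the r=3.5 cylinder, the 26.5×17 cube at (10.5, 14) misses the remaining region (no effect); the 25.5×6 cube at (12, -2.5) misses the remaining region (no effect) — 1 connected region. The result has 1 disconnected region.

1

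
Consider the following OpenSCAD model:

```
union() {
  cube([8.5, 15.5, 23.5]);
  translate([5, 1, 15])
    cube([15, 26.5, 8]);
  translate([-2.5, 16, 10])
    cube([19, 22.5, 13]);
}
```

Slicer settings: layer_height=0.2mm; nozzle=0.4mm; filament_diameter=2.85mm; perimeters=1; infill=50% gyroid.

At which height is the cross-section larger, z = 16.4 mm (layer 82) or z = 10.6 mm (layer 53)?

layer 82 (z = 16.4 mm)

Layer 82 (z = 16.4): the 8.5×15.5 cube contributes its full rectangle (area 131.75 mm²); the cube at (5, 1) (footprint 15×26.5) is included at this height (area 397.50 mm²); the 19×22.5 cube at (-2.5, 16) contributes its full rectangle (area 427.50 mm²); Taking the union: the regions partially overlap — summed areas 956.75 mm² minus the doubly-counted overlap 183.00 mm² gives 773.75 mm² — area = 773.75 mm². So its area = 773.75 mm². Layer 53 (z = 10.6): the 8.5×15.5 cube contributes its full rectangle (area 131.75 mm²); the cube at (5, 1) is not intersected at this z (z outside [15, 23]); the cube at (-2.5, 16) (footprint 19×22.5) is included at this height (area 427.50 mm²); Merging all regions: the 2 present regions are separate (no shared area or edge), so areas and boundary lengths simply add and each stays a separate island — area = 559.25 mm². So its area = 559.25 mm². Layer 82 is larger (773.75 vs 559.25 mm²).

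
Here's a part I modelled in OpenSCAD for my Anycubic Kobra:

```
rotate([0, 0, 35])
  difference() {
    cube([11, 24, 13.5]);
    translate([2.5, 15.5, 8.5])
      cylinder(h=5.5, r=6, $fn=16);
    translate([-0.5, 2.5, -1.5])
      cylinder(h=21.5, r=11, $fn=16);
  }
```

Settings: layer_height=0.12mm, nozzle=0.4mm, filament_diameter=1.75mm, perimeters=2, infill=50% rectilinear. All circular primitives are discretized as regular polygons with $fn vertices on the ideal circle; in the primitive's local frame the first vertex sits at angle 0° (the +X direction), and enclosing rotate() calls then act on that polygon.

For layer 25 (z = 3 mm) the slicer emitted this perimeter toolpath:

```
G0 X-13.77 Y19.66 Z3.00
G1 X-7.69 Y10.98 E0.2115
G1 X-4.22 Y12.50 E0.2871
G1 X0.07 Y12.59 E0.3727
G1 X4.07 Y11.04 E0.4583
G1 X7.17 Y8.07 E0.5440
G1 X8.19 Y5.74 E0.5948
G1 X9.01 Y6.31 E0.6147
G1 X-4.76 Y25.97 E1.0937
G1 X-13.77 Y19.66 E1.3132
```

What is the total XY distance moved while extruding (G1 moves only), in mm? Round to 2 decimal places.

Sum the Euclidean lengths of each G1 segment: total = 65.80 mm.

65.80 mm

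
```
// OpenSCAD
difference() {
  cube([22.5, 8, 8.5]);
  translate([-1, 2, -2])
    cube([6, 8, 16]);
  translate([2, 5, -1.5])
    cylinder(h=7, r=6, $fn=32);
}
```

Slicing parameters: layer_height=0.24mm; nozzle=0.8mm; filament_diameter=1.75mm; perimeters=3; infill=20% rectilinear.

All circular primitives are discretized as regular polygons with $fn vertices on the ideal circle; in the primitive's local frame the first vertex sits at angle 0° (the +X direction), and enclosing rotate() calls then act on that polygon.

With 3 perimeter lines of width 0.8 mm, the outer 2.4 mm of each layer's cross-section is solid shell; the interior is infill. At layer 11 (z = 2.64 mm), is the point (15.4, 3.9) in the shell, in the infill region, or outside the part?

At z = 2.64 mm: the cube is present — its section is the full 22.5×8 rectangle; the cube at (-1, 2) is present — its section is the full 6×8 rectangle; the r=6 cylinder at (2, 5) gives a regular 32-gon of circumradius 6 (constant along its height); Taking the first minus the rest: starting from the 22.5×8 cube, the 6×8 cube at (-1, 2) partially overlaps it — only the 30.00 mm² overlap (of its 48.00 mm²) is removed, clipping the outline; the r=6 cylinder at (2, 5) partially overlaps it — only the 29.07 mm² overlap (of its 112.37 mm²) is removed, clipping the outline — 1 connected region. Overall, the cross-section is a single solid region. The nearest boundary edge runs (22.50, 0.00)→(5.31, 0.00); distance from the point to it = 3.90 mm. The point is inside the cross-section and 3.90 mm from the nearest boundary — more than the 2.4 mm shell width (3 × 0.8), so it's in the infill interior.

infill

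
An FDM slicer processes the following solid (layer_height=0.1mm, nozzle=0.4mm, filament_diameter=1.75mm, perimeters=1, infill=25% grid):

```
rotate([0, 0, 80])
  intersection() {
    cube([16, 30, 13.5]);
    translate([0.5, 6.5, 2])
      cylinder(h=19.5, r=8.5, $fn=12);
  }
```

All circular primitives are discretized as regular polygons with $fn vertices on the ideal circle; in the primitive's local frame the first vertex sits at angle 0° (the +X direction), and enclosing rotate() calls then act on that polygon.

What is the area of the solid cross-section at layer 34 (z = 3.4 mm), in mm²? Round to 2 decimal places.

109.39 mm²

At z = 3.4 mm: the cube (footprint 16×30) is included at this height (area 480.00 mm²); the r=8.5 cylinder at (0.5, 6.5) contributes a regular 12-gon of circumradius 8.5 (area = (12/2)·8.500²·sin(360°/12) = 216.75 mm²); Keeping only the common overlap: the r=8.5 cylinder at (0.5, 6.5) partially overlaps the 16×30 cube; clipping to the common part keeps 109.39 mm² — area = 109.39 mm²; (rotated 80° about Z; rotation is an isometry so areas/perimeters/island counts are preserved). Overall, the cross-section is a single solid region. Net area = 109.39 mm².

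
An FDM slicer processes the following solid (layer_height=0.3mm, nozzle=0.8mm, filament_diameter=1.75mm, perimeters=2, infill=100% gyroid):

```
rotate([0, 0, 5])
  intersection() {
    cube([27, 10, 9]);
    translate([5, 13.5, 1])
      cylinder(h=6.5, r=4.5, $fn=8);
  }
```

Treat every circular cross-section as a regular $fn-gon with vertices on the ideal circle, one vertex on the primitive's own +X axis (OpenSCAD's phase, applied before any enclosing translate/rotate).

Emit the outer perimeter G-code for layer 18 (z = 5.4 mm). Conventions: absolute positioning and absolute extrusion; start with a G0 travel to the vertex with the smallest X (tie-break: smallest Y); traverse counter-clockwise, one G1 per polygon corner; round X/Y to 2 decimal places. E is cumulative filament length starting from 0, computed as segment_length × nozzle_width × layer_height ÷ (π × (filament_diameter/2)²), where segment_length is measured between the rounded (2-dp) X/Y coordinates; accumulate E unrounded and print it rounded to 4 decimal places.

At z = 5.4 mm: the 27×10 cube contributes its full rectangle; the r=4.5 cylinder at (5, 13.5) gives a regular 8-gon of circumradius 4.5 (constant along its height); Taking the intersection: the r=4.5 cylinder at (5, 13.5) partially overlaps the 27×10 cube; clipping to the common part keeps 2.41 mm² — 1 connected region; (whole slice rotated 5° about Z — lengths, areas and connectivity unchanged). The outline is a single polygon with 3 vertices. Extrusion per mm of travel: 0.8 × 0.3 / (π × 0.875²) = 0.099780. Accumulating E over each segment gives final E = 1.0036.

G0 X1.70 Y10.19 Z5.40
G1 X4.20 Y9.40 E0.2616
G1 X6.51 Y10.61 E0.5218
G1 X1.70 Y10.19 E1.0036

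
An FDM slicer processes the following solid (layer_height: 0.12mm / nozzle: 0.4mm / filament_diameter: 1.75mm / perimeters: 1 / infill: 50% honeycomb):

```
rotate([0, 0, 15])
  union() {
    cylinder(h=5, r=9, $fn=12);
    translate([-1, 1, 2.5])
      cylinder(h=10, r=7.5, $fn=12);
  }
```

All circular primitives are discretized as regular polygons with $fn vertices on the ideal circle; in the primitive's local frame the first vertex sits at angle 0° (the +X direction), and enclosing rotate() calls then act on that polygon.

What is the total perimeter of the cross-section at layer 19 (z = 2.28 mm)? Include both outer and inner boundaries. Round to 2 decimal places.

At z = 2.28 mm: the r=9 cylinder gives a regular 12-gon of circumradius 9 (constant along its height) (perimeter = 2·12·9.000·sin(180°/12) = 55.90 mm); the cylinder at (-1, 1) is not intersected at this z (z outside [2.5, 12.5]); Merging all regions: only the r=9 cylinder is present, so the union is just that shape — boundary = 55.90 mm; (rotated 15° about Z; rotation is an isometry so areas/perimeters/island counts are preserved). Overall, the cross-section is a single solid region. Total boundary length (outer) = 55.90 mm.

55.90 mm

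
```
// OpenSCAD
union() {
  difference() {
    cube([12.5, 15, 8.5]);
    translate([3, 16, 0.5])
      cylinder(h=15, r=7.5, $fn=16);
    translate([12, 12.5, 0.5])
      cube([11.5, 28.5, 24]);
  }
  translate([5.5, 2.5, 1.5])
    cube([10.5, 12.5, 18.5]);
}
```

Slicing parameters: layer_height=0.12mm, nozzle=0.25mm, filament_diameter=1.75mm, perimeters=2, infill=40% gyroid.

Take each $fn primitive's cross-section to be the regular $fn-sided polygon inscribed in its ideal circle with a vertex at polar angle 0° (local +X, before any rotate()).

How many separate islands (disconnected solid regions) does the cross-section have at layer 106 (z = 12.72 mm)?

At z = 12.72 mm: the cube is not intersected at this z (z outside [0, 8.5]); the cylinder at (3, 16): section is a regular 16-gon, circumradius r=7.5; the cube at (12, 12.5) is present — its section is the full 11.5×28.5 rectangle; Taking the first minus the rest: the first operand is absent here, so nothing remains; the 10.5×12.5 cube at (5.5, 2.5) contributes its full rectangle; Merging all regions: only the 10.5×12.5 cube at (5.5, 2.5) is present, so the union is just that shape — 1 connected region. Overall, the cross-section is a single solid region. Island count = 1.

1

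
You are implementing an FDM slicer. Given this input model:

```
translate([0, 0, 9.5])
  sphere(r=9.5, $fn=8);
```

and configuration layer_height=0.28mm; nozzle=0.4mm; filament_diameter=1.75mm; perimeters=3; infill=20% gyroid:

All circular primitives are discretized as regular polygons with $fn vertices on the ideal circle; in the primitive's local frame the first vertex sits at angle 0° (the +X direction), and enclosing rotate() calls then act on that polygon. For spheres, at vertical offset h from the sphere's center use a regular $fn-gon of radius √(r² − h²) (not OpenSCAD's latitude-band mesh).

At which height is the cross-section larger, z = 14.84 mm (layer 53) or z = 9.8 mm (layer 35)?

Layer 53 (z = 14.84): the r=9.5 sphere slices to a regular 8-gon of circumradius 7.857 (√(r²−h²) with h=5.34 from center) (area = (8/2)·7.857²·sin(360°/8) = 174.61 mm²). So its area = 174.61 mm². Layer 35 (z = 9.8): the r=9.5 sphere contributes a regular 8-gon of circumradius √(9.5²−0.3²) = 9.495 (area = (8/2)·9.495²·sin(360°/8) = 255.01 mm²). So its area = 255.01 mm². Layer 35 is larger (255.01 vs 174.61 mm²).

layer 35 (z = 9.8 mm)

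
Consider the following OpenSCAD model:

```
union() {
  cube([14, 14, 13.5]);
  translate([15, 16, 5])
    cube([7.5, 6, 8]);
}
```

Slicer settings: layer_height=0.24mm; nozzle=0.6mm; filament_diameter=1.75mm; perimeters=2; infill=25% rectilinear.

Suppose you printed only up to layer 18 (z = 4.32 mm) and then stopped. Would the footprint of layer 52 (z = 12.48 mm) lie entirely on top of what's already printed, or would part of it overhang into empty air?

part overhangs

Compare the two slices. At z = 4.32: the 14×14 cube contributes its full rectangle (area 196.00 mm²); the cube at (15, 16) does not reach this height (z outside [5, 13]); Taking the union: only the 14×14 cube is present, so the union is just that shape — area = 196.00 mm². At z = 12.48: the cube is present — its section is the full 14×14 rectangle (area 196.00 mm²); the cube at (15, 16) is present — its section is the full 7.5×6 rectangle (area 45.00 mm²); Taking the union: the 2 present regions are separate (no shared area or edge), so areas and boundary lengths simply add and each stays a separate island — area = 241.00 mm². Checking containment: at z = 12.48 the cross-section extends beyond the z = 4.32 cross-section by about 45.00 mm².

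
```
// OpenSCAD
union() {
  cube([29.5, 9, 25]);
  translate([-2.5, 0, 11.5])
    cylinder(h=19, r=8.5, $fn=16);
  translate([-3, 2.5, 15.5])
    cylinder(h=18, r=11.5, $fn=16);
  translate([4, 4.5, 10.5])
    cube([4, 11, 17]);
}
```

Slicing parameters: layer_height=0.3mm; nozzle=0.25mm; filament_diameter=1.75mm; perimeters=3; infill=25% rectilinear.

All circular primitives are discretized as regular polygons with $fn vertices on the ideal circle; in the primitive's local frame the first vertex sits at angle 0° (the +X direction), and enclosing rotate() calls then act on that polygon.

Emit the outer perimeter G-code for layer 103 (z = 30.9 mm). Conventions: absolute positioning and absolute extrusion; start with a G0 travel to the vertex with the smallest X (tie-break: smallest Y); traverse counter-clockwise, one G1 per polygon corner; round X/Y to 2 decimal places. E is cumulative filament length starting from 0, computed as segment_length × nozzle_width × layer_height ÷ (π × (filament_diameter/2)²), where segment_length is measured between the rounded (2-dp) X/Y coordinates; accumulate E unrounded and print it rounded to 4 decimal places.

At z = 30.9 mm: the cube does not reach this height (z outside [0, 25]); the cylinder at (-2.5, 0) is absent (z outside [11.5, 30.5]); the r=11.5 cylinder at (-3, 2.5) contributes a regular 16-gon of circumradius 11.5; the cube at (4, 4.5) does not reach this height (z outside [10.5, 27.5]); Combining (union): only the r=11.5 cylinder at (-3, 2.5) is present, so the union is just that shape — 1 connected region. The outline is a single polygon with 16 vertices. Extrusion per mm of travel: 0.25 × 0.3 / (π × 0.875²) = 0.031181. Accumulating E over each segment gives final E = 2.2380.

G0 X-14.50 Y2.50 Z30.90
G1 X-13.62 Y-1.90 E0.1399
G1 X-11.13 Y-5.63 E0.2798
G1 X-7.40 Y-8.12 E0.4196
G1 X-3.00 Y-9.00 E0.5595
G1 X1.40 Y-8.12 E0.6994
G1 X5.13 Y-5.63 E0.8393
G1 X7.62 Y-1.90 E0.9791
G1 X8.50 Y2.50 E1.1190
G1 X7.62 Y6.90 E1.2589
G1 X5.13 Y10.63 E1.3988
G1 X1.40 Y13.12 E1.5386
G1 X-3.00 Y14.00 E1.6785
G1 X-7.40 Y13.12 E1.8185
G1 X-11.13 Y10.63 E1.9583
G1 X-13.62 Y6.90 E2.0981
G1 X-14.50 Y2.50 E2.2380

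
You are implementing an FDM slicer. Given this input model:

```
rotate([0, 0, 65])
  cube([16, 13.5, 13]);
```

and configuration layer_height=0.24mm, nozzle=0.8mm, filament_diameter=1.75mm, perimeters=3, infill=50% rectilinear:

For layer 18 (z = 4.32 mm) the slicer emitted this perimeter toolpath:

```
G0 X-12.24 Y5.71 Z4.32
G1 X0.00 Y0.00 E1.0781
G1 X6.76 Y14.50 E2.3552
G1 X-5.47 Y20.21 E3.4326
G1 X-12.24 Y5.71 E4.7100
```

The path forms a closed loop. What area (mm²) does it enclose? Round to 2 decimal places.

Apply the shoelace formula to the sequence of (X, Y) vertices; enclosed area = 216.04 mm².

216.04 mm²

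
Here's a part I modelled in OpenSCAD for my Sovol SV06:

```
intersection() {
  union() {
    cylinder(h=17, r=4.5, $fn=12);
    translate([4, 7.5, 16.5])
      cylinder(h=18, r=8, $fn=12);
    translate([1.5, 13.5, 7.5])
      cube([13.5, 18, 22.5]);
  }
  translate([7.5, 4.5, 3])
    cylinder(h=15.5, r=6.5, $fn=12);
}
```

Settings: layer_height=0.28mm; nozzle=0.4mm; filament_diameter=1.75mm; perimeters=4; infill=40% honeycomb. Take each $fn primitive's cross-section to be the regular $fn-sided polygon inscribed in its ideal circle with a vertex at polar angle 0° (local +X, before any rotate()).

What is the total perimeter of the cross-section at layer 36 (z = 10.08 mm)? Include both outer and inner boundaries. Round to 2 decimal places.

At z = 10.08 mm: the r=4.5 cylinder contributes a regular 12-gon of circumradius 4.5 (perimeter = 2·12·4.500·sin(180°/12) = 27.95 mm); the cylinder at (4, 7.5) is absent (z outside [16.5, 34.5]); the cube at (1.5, 13.5) is present — its section is the full 13.5×18 rectangle (perimeter 63.00 mm); Taking the union: the 2 present regions are separate (no shared area or edge), so areas and boundary lengths simply add and each stays a separate island — boundary = 90.95 mm; the r=6.5 cylinder at (7.5, 4.5) contributes a regular 12-gon of circumradius 6.5 (perimeter = 2·12·6.500·sin(180°/12) = 40.38 mm); Taking the intersection: the r=6.5 cylinder at (7.5, 4.5) partially overlaps that combined region; clipping to the common part keeps 8.30 mm² — boundary = 13.37 mm. Overall, the cross-section is a single solid region. Total boundary length (outer) = 13.37 mm.

13.37 mm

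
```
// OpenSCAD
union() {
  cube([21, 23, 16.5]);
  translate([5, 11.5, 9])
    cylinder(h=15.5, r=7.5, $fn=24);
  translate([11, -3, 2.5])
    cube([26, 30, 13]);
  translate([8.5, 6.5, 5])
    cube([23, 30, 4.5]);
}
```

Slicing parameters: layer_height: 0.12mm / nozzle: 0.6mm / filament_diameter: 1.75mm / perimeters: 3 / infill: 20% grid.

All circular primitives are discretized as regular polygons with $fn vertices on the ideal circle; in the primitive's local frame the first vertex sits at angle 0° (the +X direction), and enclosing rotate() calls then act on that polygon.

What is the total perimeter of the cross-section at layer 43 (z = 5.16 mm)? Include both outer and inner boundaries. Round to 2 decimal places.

153.00 mm

At z = 5.16 mm: the cube (footprint 21×23) is included at this height (perimeter 88.00 mm); the cylinder at (5, 11.5) is not intersected at this z (z outside [9, 24.5]); the cube at (11, -3) (footprint 26×30) is included at this height (perimeter 112.00 mm); the cube at (8.5, 6.5) (footprint 23×30) is included at this height (perimeter 106.00 mm); Merging all regions: the regions partially overlap (shared area 691.50 mm²), so the edge portions inside another operand are dropped and the merged outline is re-measured after clipping — boundary = 153.00 mm. Overall, the cross-section is a single solid region. Total boundary length (outer) = 153.00 mm.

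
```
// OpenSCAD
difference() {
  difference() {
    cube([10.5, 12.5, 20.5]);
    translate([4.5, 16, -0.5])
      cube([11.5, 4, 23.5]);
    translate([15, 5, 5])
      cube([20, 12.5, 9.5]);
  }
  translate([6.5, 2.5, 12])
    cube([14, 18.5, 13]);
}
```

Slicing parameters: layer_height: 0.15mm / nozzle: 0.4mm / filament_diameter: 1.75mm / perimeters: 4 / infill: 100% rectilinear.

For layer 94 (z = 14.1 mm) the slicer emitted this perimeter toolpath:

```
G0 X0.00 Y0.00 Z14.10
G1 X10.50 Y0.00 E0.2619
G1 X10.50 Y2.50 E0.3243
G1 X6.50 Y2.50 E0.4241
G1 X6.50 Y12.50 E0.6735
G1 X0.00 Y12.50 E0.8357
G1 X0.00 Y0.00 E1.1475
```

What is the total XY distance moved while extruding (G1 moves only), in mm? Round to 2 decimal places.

46.00 mm

Sum the Euclidean lengths of each G1 segment: total = 46.00 mm.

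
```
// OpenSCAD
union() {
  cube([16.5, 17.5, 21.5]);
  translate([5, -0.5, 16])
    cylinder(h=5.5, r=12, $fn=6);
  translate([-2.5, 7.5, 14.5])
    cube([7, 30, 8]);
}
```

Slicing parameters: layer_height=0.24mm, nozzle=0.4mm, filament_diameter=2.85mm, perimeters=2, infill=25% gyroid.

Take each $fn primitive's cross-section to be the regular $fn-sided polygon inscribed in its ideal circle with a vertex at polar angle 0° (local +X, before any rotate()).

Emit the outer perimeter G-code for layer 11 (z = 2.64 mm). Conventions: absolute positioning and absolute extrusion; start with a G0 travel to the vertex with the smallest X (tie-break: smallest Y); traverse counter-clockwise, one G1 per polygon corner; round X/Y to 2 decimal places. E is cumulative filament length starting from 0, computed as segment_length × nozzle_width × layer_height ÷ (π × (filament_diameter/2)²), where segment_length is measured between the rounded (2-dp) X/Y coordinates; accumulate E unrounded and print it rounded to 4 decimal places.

G0 X0.00 Y0.00 Z2.64
G1 X16.50 Y0.00 E0.2483
G1 X16.50 Y17.50 E0.5116
G1 X0.00 Y17.50 E0.7599
G1 X0.00 Y0.00 E1.0233

At z = 2.64 mm: the 16.5×17.5 cube contributes its full rectangle; the cylinder at (5, -0.5) does not reach this height (z outside [16, 21.5]); the cube at (-2.5, 7.5) is not intersected at this z (z outside [14.5, 22.5]); Taking the union: only the 16.5×17.5 cube is present, so the union is just that shape — 1 connected region. The outline is a single polygon with 4 vertices. Extrusion per mm of travel: 0.4 × 0.24 / (π × 1.425²) = 0.015048. Accumulating E over each segment gives final E = 1.0233.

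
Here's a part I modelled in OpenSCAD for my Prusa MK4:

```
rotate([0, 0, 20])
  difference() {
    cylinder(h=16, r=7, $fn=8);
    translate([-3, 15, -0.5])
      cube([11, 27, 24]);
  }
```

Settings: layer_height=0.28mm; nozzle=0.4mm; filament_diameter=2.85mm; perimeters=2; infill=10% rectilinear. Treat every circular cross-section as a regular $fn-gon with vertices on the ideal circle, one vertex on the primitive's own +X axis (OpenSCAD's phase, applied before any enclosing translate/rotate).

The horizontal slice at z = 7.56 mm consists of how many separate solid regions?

At z = 7.56 mm: the cylinder: section is a regular 8-gon, circumradius r=7; the cube at (-3, 15) is present — its section is the full 11×27 rectangle; Taking the first minus the rest: starting from the r=7 cylinder, the 11×27 cube at (-3, 15) misses the remaining region (no effect) — 1 connected region; (whole slice rotated 20° about Z — lengths, areas and connectivity unchanged). The result has 1 disconnected region.

1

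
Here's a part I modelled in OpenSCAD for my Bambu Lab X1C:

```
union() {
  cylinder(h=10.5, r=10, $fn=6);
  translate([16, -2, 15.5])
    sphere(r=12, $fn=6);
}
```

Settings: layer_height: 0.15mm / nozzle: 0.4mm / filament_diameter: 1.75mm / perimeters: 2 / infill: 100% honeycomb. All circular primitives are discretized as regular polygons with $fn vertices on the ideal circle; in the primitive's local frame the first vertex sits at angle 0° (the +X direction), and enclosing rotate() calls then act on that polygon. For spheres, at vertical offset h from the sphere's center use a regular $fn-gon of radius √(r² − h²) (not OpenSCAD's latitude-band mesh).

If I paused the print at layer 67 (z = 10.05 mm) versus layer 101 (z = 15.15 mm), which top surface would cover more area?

layer 67 (z = 10.05 mm)

Layer 67 (z = 10.05): the r=10 cylinder contributes a regular 6-gon of circumradius 10 (area = (6/2)·10.000²·sin(360°/6) = 259.81 mm²); the r=12 sphere at (16, -2) contributes a regular 6-gon of circumradius √(12²−5.45²) = 10.691 (area = (6/2)·10.691²·sin(360°/6) = 296.95 mm²); Combining (union): the regions partially overlap — summed areas 556.76 mm² minus the doubly-counted overlap 17.90 mm² gives 538.86 mm² — area = 538.86 mm². So its area = 538.86 mm². Layer 101 (z = 15.15): the cylinder is absent (z outside [0, 10.5]); the r=12 sphere at (16, -2) slices to a regular 6-gon of circumradius 11.995 (√(r²−h²) with h=0.35 from center) (area = (6/2)·11.995²·sin(360°/6) = 373.80 mm²); Merging all regions: only the r=12 sphere at (16, -2) is present, so the union is just that shape — area = 373.80 mm². So its area = 373.80 mm². Layer 67 is larger (538.86 vs 373.80 mm²).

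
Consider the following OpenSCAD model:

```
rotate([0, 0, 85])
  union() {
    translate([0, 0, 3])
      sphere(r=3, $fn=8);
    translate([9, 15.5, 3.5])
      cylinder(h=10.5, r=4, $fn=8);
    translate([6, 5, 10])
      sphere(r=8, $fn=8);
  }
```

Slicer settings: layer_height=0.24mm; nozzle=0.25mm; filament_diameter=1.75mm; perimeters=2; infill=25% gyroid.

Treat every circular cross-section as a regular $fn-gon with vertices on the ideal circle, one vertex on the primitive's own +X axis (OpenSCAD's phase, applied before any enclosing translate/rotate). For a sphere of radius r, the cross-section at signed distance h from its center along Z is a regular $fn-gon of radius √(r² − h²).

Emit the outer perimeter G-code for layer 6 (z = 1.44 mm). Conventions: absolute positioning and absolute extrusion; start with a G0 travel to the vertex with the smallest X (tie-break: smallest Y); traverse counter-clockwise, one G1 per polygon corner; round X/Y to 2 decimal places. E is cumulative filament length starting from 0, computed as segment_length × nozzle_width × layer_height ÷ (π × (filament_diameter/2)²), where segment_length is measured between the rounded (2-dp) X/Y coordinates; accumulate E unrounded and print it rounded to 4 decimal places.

At z = 1.44 mm: the r=3 sphere slices to a regular 8-gon of circumradius 2.562 (√(r²−h²) with h=1.56 from center); the cylinder at (9, 15.5) does not reach this height (z outside [3.5, 14]); the sphere at (6, 5) is absent (|z−center|=8.560 > r=8); Combining (union): only the r=3 sphere is present, so the union is just that shape — 1 connected region; (rotated 85° about Z; rotation is an isometry so areas/perimeters/island counts are preserved). The outline is a single polygon with 8 vertices. Extrusion per mm of travel: 0.25 × 0.24 / (π × 0.875²) = 0.024945. Accumulating E over each segment gives final E = 0.3911.

G0 X-2.55 Y0.22 Z1.44
G1 X-1.96 Y-1.65 E0.0489
G1 X-0.22 Y-2.55 E0.0978
G1 X1.65 Y-1.96 E0.1467
G1 X2.55 Y-0.22 E0.1956
G1 X1.96 Y1.65 E0.2445
G1 X0.22 Y2.55 E0.2933
G1 X-1.65 Y1.96 E0.3423
G1 X-2.55 Y0.22 E0.3911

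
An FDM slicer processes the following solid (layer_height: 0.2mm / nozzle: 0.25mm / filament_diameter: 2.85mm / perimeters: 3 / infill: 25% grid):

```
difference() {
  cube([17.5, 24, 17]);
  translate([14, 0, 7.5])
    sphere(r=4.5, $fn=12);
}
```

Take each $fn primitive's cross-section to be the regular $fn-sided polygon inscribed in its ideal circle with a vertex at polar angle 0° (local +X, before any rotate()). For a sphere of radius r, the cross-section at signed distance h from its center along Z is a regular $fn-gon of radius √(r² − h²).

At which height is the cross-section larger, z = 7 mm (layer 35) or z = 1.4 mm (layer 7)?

layer 7 (z = 1.4 mm)

Layer 35 (z = 7): the cube is present — its section is the full 17.5×24 rectangle (area 420.00 mm²); the r=4.5 sphere at (14, 0) contributes a regular 12-gon of circumradius √(4.5²−0.5²) = 4.472 (area = (12/2)·4.472²·sin(360°/12) = 60.00 mm²); Subtracting the remaining from the first: starting from the 17.5×24 cube (420.00 mm²), the r=4.5 sphere at (14, 0) partially overlaps it — only the 28.43 mm² overlap (of its 60.00 mm²) is removed, clipping the outline — area = 391.57 mm². So its area = 391.57 mm². Layer 7 (z = 1.4): the cube is present — its section is the full 17.5×24 rectangle (area 420.00 mm²); the sphere at (14, 0) is absent (|z−center|=6.100 > r=4.5); Taking the first minus the rest: none of the subtracted shapes is present at this height, so the 17.5×24 cube is unchanged — area = 420.00 mm². So its area = 420.00 mm². Layer 7 is larger (420.00 vs 391.57 mm²).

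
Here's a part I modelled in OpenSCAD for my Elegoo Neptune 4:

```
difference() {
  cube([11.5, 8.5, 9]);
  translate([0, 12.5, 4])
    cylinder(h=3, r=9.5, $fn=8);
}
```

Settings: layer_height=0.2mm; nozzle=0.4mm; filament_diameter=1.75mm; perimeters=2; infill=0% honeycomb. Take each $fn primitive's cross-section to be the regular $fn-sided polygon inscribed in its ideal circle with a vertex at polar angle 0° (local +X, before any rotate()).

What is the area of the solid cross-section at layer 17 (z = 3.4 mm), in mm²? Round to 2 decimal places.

At z = 3.4 mm: the cube is present — its section is the full 11.5×8.5 rectangle (area 97.75 mm²); the cylinder at (0, 12.5) is not intersected at this z (z outside [4, 7]); Subtracting the remaining from the first: none of the subtracted shapes is present at this height, so the 11.5×8.5 cube is unchanged — area = 97.75 mm². Overall, the cross-section is a single solid region. Net area = 97.75 mm².

97.75 mm²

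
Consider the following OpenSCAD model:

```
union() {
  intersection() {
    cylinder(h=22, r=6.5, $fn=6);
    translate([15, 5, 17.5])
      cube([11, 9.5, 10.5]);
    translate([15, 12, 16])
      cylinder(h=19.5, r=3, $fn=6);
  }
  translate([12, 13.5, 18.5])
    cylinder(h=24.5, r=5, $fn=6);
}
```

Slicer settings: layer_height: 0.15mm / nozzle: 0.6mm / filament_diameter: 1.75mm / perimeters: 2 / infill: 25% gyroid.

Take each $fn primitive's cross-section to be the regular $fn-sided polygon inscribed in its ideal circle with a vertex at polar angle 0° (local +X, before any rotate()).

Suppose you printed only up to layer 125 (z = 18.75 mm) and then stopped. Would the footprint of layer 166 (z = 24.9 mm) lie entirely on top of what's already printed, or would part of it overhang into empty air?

Compare the two slices. At z = 18.75: the r=6.5 cylinder gives a regular 6-gon of circumradius 6.5 (constant along its height) (area = (6/2)·6.500²·sin(360°/6) = 109.77 mm²); the cube at (15, 5) is present — its section is the full 11×9.5 rectangle (area 104.50 mm²); the cylinder at (15, 12): section is a regular 6-gon, circumradius r=3 (area = (6/2)·3.000²·sin(360°/6) = 23.38 mm²); Keeping only the common overlap: the 11×9.5 cube at (15, 5) does not overlap the r=6.5 cylinder (empty); the r=3 cylinder at (15, 12) does not overlap the running intersection (empty) — nothing remains; the r=5 cylinder at (12, 13.5) contributes a regular 6-gon of circumradius 5 (area = (6/2)·5.000²·sin(360°/6) = 64.95 mm²); Merging all regions: only the r=5 cylinder at (12, 13.5) is present, so the union is just that shape — area = 64.95 mm². At z = 24.9: the cylinder does not reach this height (z outside [0, 22]); the cube at (15, 5) (footprint 11×9.5) is included at this height (area 104.50 mm²); the r=3 cylinder at (15, 12) gives a regular 6-gon of circumradius 3 (constant along its height) (area = (6/2)·3.000²·sin(360°/6) = 23.38 mm²); After intersecting: at least one operand is absent at this height, so nothing remains; the r=5 cylinder at (12, 13.5) gives a regular 6-gon of circumradius 5 (constant along its height) (area = (6/2)·5.000²·sin(360°/6) = 64.95 mm²); Merging all regions: only the r=5 cylinder at (12, 13.5) is present, so the union is just that shape — area = 64.95 mm². Checking containment: the cross-section at z = 24.9 is a subset of the cross-section at z = 18.75.

entirely on top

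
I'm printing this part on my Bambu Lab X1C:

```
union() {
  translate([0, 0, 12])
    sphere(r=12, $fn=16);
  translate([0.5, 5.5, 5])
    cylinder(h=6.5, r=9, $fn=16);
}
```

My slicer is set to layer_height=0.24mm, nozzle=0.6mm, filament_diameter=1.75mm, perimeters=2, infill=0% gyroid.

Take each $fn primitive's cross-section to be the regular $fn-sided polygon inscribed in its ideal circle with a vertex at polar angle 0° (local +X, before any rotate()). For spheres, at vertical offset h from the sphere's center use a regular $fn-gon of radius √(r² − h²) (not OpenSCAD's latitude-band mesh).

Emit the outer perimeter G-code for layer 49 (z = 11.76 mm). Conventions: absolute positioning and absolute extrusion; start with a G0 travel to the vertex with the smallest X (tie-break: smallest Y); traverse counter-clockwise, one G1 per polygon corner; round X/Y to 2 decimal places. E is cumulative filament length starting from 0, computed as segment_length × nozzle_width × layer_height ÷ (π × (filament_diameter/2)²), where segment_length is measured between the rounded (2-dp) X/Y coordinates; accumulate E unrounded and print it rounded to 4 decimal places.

G0 X-12.00 Y0.00 Z11.76
G1 X-11.08 Y-4.59 E0.2803
G1 X-8.48 Y-8.48 E0.5604
G1 X-4.59 Y-11.08 E0.8405
G1 X0.00 Y-12.00 E1.1208
G1 X4.59 Y-11.08 E1.4010
G1 X8.48 Y-8.48 E1.6811
G1 X11.08 Y-4.59 E1.9613
G1 X12.00 Y0.00 E2.2415
G1 X11.08 Y4.59 E2.5218
G1 X8.48 Y8.48 E2.8019
G1 X4.59 Y11.08 E3.0820
G1 X0.00 Y12.00 E3.3623
G1 X-4.59 Y11.08 E3.6425
G1 X-8.48 Y8.48 E3.9226
G1 X-11.08 Y4.59 E4.2028
G1 X-12.00 Y0.00 E4.4830

At z = 11.76 mm: the r=12 sphere slices to a regular 16-gon of circumradius 11.998 (√(r²−h²) with h=0.24 from center); the cylinder at (0.5, 5.5) is absent (z outside [5, 11.5]); Taking the union: only the r=12 sphere is present, so the union is just that shape — 1 connected region. The outline is a single polygon with 16 vertices. Extrusion per mm of travel: 0.6 × 0.24 / (π × 0.875²) = 0.059868. Accumulating E over each segment gives final E = 4.4830.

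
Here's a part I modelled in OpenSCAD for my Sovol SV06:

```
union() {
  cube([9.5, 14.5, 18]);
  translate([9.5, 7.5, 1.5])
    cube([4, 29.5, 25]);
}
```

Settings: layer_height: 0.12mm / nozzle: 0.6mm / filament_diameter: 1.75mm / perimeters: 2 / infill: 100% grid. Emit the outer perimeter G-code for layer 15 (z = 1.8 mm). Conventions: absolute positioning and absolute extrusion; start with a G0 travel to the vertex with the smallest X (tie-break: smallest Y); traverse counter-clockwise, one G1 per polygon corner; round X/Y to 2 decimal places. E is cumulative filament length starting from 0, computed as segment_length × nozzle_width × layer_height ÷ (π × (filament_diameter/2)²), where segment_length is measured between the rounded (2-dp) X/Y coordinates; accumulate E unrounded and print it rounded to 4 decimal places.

G0 X0.00 Y0.00 Z1.80
G1 X9.50 Y0.00 E0.2844
G1 X9.50 Y7.50 E0.5089
G1 X13.50 Y7.50 E0.6286
G1 X13.50 Y37.00 E1.5117
G1 X9.50 Y37.00 E1.6314
G1 X9.50 Y14.50 E2.3049
G1 X0.00 Y14.50 E2.5893
G1 X0.00 Y0.00 E3.0233

At z = 1.8 mm: the cube (footprint 9.5×14.5) is included at this height; the cube at (9.5, 7.5) is present — its section is the full 4×29.5 rectangle; Taking the union: the 2 present regions share edge segments without overlapping in area, so areas simply add but the touching pieces fuse into one outline (the shared edge portions become interior and drop out of the boundary) — 1 connected region. The outline is a single polygon with 8 vertices. Extrusion per mm of travel: 0.6 × 0.12 / (π × 0.875²) = 0.029934. Accumulating E over each segment gives final E = 3.0233.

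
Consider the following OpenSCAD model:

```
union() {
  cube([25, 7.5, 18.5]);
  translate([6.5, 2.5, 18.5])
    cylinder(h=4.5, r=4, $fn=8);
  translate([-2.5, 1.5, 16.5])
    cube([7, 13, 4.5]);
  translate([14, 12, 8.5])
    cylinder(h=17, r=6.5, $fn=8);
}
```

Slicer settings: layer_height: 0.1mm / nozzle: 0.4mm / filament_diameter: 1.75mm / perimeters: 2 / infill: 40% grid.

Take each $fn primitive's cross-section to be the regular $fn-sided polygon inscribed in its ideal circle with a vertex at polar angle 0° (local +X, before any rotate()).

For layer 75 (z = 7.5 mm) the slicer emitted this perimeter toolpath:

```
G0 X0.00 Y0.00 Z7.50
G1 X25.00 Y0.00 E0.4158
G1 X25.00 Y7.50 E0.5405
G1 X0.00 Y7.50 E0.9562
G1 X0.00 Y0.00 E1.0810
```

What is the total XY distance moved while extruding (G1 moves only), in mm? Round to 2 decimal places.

65.00 mm

Sum the Euclidean lengths of each G1 segment: total = 65.00 mm.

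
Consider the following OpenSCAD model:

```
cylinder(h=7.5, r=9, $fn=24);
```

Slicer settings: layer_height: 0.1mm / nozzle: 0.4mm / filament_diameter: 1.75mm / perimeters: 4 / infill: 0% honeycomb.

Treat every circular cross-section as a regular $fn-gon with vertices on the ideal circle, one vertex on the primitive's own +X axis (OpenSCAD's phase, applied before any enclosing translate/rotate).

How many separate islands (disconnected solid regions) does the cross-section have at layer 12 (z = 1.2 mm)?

At z = 1.2 mm: the cylinder: section is a regular 24-gon, circumradius r=9. Overall, the cross-section is a single solid region. Island count = 1.

1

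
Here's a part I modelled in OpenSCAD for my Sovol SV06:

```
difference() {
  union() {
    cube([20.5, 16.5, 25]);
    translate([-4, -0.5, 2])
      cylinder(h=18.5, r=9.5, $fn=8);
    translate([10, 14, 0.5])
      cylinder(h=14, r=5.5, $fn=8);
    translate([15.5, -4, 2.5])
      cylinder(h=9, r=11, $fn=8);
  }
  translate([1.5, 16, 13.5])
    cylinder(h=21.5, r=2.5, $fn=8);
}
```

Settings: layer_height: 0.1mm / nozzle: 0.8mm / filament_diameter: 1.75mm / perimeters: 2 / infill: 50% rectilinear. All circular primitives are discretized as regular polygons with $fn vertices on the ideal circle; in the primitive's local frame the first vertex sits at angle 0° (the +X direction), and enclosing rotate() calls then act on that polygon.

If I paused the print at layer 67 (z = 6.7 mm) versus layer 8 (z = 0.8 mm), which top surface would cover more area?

layer 67 (z = 6.7 mm)

Layer 67 (z = 6.7): the cube is present — its section is the full 20.5×16.5 rectangle (area 338.25 mm²); the r=9.5 cylinder at (-4, -0.5) gives a regular 8-gon of circumradius 9.5 (constant along its height) (area = (8/2)·9.500²·sin(360°/8) = 255.27 mm²); the r=5.5 cylinder at (10, 14) gives a regular 8-gon of circumradius 5.5 (constant along its height) (area = (8/2)·5.500²·sin(360°/8) = 85.56 mm²); the cylinder at (15.5, -4): section is a regular 8-gon, circumradius r=11 (area = (8/2)·11.000²·sin(360°/8) = 342.24 mm²); Taking the union: the regions partially overlap — summed areas 1021.32 mm² minus the doubly-counted overlap 168.82 mm² gives 852.50 mm² — area = 852.50 mm²; the cylinder at (1.5, 16) is absent (z outside [13.5, 35]); After the difference (first − rest): none of the subtracted shapes is present at this height, so that combined region is unchanged — area = 852.50 mm². So its area = 852.50 mm². Layer 8 (z = 0.8): the 20.5×16.5 cube contributes its full rectangle (area 338.25 mm²); the cylinder at (-4, -0.5) is absent (z outside [2, 20.5]); the cylinder at (10, 14): section is a regular 8-gon, circumradius r=5.5 (area = (8/2)·5.500²·sin(360°/8) = 85.56 mm²); the cylinder at (15.5, -4) does not reach this height (z outside [2.5, 11.5]); Merging all regions: the regions partially overlap — summed areas 423.81 mm² minus the doubly-counted overlap 67.69 mm² gives 356.12 mm² — area = 356.12 mm²; the cylinder at (1.5, 16) does not reach this height (z outside [13.5, 35]); Subtracting the remaining from the first: none of the subtracted shapes is present at this height, so the result so far is unchanged — area = 356.12 mm². So its area = 356.12 mm². Layer 67 is larger (852.50 vs 356.12 mm²).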